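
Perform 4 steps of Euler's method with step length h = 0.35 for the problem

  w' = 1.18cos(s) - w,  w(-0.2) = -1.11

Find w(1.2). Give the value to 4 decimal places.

0.5937

Euler: w_{n+1} = w_n + h·f(s_n, w_n).
s=-0.200000, w=-1.110000: f=2.266479 → w ← -1.110000 + 0.35·2.266479 = -0.316733
s=0.150000, w=-0.316733: f=1.483482 → w ← -0.316733 + 0.35·1.483482 = 0.202486
s=0.500000, w=0.202486: f=0.833061 → w ← 0.202486 + 0.35·0.833061 = 0.494058
s=0.850000, w=0.494058: f=0.284722 → w ← 0.494058 + 0.35·0.284722 = 0.593711
w(1.2) ≈ 0.5937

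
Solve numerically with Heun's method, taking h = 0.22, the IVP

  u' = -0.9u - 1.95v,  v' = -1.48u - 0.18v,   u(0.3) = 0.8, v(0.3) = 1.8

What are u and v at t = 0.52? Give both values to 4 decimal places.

Heun on (u,v): k1 = f(t_n, state_n); k2 = f(t_n + h, state_n + h·k1); state_{n+1} = state_n + (h/2)·(k1 + k2).
0.300000: (0.800000, 1.800000)
  k1 = (-4.230000, -1.508000)
  predictor → (-0.130600, 1.468240)
  k2 = (-2.745528, -0.070995)
  → (0.032692, 1.626311)
(u(0.52), v(0.52)) ≈ (0.0327, 1.6263)

0.0327, 1.6263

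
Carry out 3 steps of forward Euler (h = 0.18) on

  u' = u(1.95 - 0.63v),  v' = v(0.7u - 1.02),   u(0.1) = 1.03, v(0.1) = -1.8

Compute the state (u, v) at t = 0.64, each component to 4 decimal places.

3.8279, -1.9562

Euler on (u,v): u_{n+1} = u_n + h·u', v_{n+1} = v_n + h·v'.
0.100000: (1.030000, -1.800000); f=(3.176520, 0.538200) → (1.601774, -1.703124)
0.280000: (1.601774, -1.703124); f=(4.842111, -0.172427) → (2.473353, -1.734161)
0.460000: (2.473353, -1.734161); f=(7.525231, -1.233591) → (3.827895, -1.956207)
(u(0.64), v(0.64)) ≈ (3.8279, -1.9562)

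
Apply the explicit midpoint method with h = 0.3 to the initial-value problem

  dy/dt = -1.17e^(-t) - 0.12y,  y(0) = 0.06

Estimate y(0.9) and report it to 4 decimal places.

Midpoint: k1 = f(t_n, y_n); k2 = f(t_n + h/2, y_n + (h/2)·k1); y_{n+1} = y_n + h·k2.
t=0.000000, y=0.060000:
  k1 = f(0.000000, 0.060000) = -1.177200
  k2 = f(0.150000, -0.116580) = -0.993039
  y ← 0.060000 + 0.3·(-0.993039) = -0.237912
t=0.300000, y=-0.237912:
  k1 = f(0.300000, -0.237912) = -0.838208
  k2 = f(0.450000, -0.363643) = -0.702388
  y ← -0.237912 + 0.3·(-0.702388) = -0.448628
t=0.600000, y=-0.448628:
  k1 = f(0.600000, -0.448628) = -0.588274
  k2 = f(0.750000, -0.536869) = -0.488245
  y ← -0.448628 + 0.3·(-0.488245) = -0.595101
y(0.9) ≈ -0.5951

-0.5951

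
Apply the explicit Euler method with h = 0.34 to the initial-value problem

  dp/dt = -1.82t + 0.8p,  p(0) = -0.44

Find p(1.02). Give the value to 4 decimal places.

Euler: p_{n+1} = p_n + h·f(t_n, p_n).
t=0.000000, p=-0.440000: f=-0.352000 → p ← -0.440000 + 0.34·(-0.352000) = -0.559680
t=0.340000, p=-0.559680: f=-1.066544 → p ← -0.559680 + 0.34·(-1.066544) = -0.922305
t=0.680000, p=-0.922305: f=-1.975444 → p ← -0.922305 + 0.34·(-1.975444) = -1.593956
p(1.02) ≈ -1.5940

-1.5940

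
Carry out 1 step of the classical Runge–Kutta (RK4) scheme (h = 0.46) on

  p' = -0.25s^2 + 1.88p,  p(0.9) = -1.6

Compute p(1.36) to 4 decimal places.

RK4: k1 = f(s_n, p_n); k2 = f(s_n + h/2, p_n + (h/2)·k1); k3 = f(s_n + h/2, p_n + (h/2)·k2); k4 = f(s_n + h, p_n + h·k3); p_{n+1} = p_n + (h/6)·(k1 + 2k2 + 2k3 + k4).
s=0.900000, p=-1.600000:
  k1 = f(0.900000, -1.600000) = -3.210500
  k2 = f(1.130000, -2.338415) = -4.715445
  k3 = f(1.130000, -2.684552) = -5.366184
  k4 = f(1.360000, -4.068444) = -8.111075
  p ← -1.600000 + (0.46/6)·(k1 + 2k2 + 2k3 + k4) = -4.013837
p(1.36) ≈ -4.0138

-4.0138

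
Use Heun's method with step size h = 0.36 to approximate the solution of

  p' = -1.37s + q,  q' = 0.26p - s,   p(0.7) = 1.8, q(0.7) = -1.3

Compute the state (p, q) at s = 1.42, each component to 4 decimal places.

-0.3175, -1.8996

Heun on (p,q): k1 = f(s_n, state_n); k2 = f(s_n + h, state_n + h·k1); state_{n+1} = state_n + (h/2)·(k1 + k2).
0.700000: (1.800000, -1.300000)
  k1 = (-2.259000, -0.232000)
  predictor → (0.986760, -1.383520)
  k2 = (-2.835720, -0.803442)
  → (0.882950, -1.486380)
1.060000: (0.882950, -1.486380)
  k1 = (-2.938580, -0.830433)
  predictor → (-0.174938, -1.785335)
  k2 = (-3.730735, -1.465484)
  → (-0.317526, -1.899645)
(p(1.42), q(1.42)) ≈ (-0.3175, -1.8996)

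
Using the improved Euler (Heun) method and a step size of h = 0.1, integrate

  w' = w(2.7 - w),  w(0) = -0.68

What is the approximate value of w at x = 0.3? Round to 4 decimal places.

Heun: k1 = f(x_n, w_n); k2 = f(x_n + h, w_n + h·k1); w_{n+1} = w_n + (h/2)·(k1 + k2).
x=0.000000, w=-0.680000:
  k1 = f(0.000000, -0.680000) = -2.298400
  k2 = f(0.100000, -0.909840) = -3.284377
  w ← -0.680000 + (0.1/2)·(-2.298400 + (-3.284377)) = -0.959139
x=0.100000, w=-0.959139:
  k1 = f(0.100000, -0.959139) = -3.509622
  k2 = f(0.200000, -1.310101) = -5.253638
  w ← -0.959139 + (0.1/2)·(-3.509622 + (-5.253638)) = -1.397302
x=0.200000, w=-1.397302:
  k1 = f(0.200000, -1.397302) = -5.725167
  k2 = f(0.300000, -1.969819) = -9.198695
  w ← -1.397302 + (0.1/2)·(-5.725167 + (-9.198695)) = -2.143495
w(0.3) ≈ -2.1435

-2.1435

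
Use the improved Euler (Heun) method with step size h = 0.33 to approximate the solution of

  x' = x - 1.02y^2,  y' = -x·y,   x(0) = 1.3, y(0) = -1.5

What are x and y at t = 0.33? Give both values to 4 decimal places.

1.1727, -1.0409

Heun on (x,y): k1 = f(t_n, state_n); k2 = f(t_n + h, state_n + h·k1); state_{n+1} = state_n + (h/2)·(k1 + k2).
0.000000: (1.300000, -1.500000)
  k1 = (-0.995000, 1.950000)
  predictor → (0.971650, -0.856500)
  k2 = (0.223386, 0.832218)
  → (1.172684, -1.040934)
(x(0.33), y(0.33)) ≈ (1.1727, -1.0409)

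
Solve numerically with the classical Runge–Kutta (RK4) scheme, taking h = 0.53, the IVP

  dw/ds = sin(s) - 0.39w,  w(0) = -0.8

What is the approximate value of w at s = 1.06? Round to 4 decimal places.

RK4: k1 = f(s_n, w_n); k2 = f(s_n + h/2, w_n + (h/2)·k1); k3 = f(s_n + h/2, w_n + (h/2)·k2); k4 = f(s_n + h, w_n + h·k3); w_{n+1} = w_n + (h/6)·(k1 + 2k2 + 2k3 + k4).
s=0.000000, w=-0.800000:
  k1 = f(0.000000, -0.800000) = 0.312000
  k2 = f(0.265000, -0.717320) = 0.541664
  k3 = f(0.265000, -0.656459) = 0.517928
  k4 = f(0.530000, -0.525498) = 0.710478
  w ← -0.800000 + (0.53/6)·(k1 + 2k2 + 2k3 + k4) = -0.522486
s=0.530000, w=-0.522486:
  k1 = f(0.530000, -0.522486) = 0.709303
  k2 = f(0.795000, -0.334521) = 0.844327
  k3 = f(0.795000, -0.298740) = 0.830372
  k4 = f(1.060000, -0.082389) = 0.904487
  w ← -0.522486 + (0.53/6)·(k1 + 2k2 + 2k3 + k4) = -0.084072
w(1.06) ≈ -0.0841

-0.0841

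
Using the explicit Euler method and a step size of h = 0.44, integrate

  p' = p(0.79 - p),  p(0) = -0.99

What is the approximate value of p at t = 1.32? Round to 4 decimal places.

Euler: p_{n+1} = p_n + h·f(t_n, p_n).
t=0.000000, p=-0.990000: f=-1.762200 → p ← -0.990000 + 0.44·(-1.762200) = -1.765368
t=0.440000, p=-1.765368: f=-4.511165 → p ← -1.765368 + 0.44·(-4.511165) = -3.750281
t=0.880000, p=-3.750281: f=-17.027326 → p ← -3.750281 + 0.44·(-17.027326) = -11.242304
p(1.32) ≈ -11.2423

-11.2423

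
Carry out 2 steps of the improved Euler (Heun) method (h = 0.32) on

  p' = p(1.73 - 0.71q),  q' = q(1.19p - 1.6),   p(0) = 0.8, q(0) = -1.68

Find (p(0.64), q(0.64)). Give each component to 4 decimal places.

4.3763, -2.4638

Heun on (p,q): k1 = f(t_n, state_n); k2 = f(t_n + h, state_n + h·k1); state_{n+1} = state_n + (h/2)·(k1 + k2).
0.000000: (0.800000, -1.680000)
  k1 = (2.338240, 1.088640)
  predictor → (1.548237, -1.331635)
  k2 = (4.142247, -0.322791)
  → (1.836878, -1.557464)
0.320000: (1.836878, -1.557464)
  k1 = (5.209018, -0.912494)
  predictor → (3.503764, -1.849462)
  k2 = (10.662367, -4.752154)
  → (4.376299, -2.463808)
(p(0.64), q(0.64)) ≈ (4.3763, -2.4638)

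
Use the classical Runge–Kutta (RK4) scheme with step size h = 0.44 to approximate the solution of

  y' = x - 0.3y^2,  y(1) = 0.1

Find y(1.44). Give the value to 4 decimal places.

0.6179

RK4: k1 = f(x_n, y_n); k2 = f(x_n + h/2, y_n + (h/2)·k1); k3 = f(x_n + h/2, y_n + (h/2)·k2); k4 = f(x_n + h, y_n + h·k3); y_{n+1} = y_n + (h/6)·(k1 + 2k2 + 2k3 + k4).
x=1.000000, y=0.100000:
  k1 = f(1.000000, 0.100000) = 0.997000
  k2 = f(1.220000, 0.319340) = 1.189407
  k3 = f(1.220000, 0.361669) = 1.180759
  k4 = f(1.440000, 0.619534) = 1.324853
  y ← 0.100000 + (0.44/6)·(k1 + 2k2 + 2k3 + k4) = 0.617893
y(1.44) ≈ 0.6179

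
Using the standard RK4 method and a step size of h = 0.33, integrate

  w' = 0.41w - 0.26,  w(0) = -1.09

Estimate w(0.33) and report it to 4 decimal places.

-1.3398

RK4: k1 = f(x_n, w_n); k2 = f(x_n + h/2, w_n + (h/2)·k1); k3 = f(x_n + h/2, w_n + (h/2)·k2); k4 = f(x_n + h, w_n + h·k3); w_{n+1} = w_n + (h/6)·(k1 + 2k2 + 2k3 + k4).
x=0.000000, w=-1.090000:
  k1 = f(0.000000, -1.090000) = -0.706900
  k2 = f(0.165000, -1.206639) = -0.754722
  k3 = f(0.165000, -1.214529) = -0.757957
  k4 = f(0.330000, -1.340126) = -0.809452
  w ← -1.090000 + (0.33/6)·(k1 + 2k2 + 2k3 + k4) = -1.339794
w(0.33) ≈ -1.3398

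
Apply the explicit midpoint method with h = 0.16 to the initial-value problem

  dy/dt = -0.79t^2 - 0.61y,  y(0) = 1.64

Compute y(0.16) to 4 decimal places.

1.4869

Midpoint: k1 = f(t_n, y_n); k2 = f(t_n + h/2, y_n + (h/2)·k1); y_{n+1} = y_n + h·k2.
t=0.000000, y=1.640000:
  k1 = f(0.000000, 1.640000) = -1.000400
  k2 = f(0.080000, 1.559968) = -0.956636
  y ← 1.640000 + 0.16·(-0.956636) = 1.486938
y(0.16) ≈ 1.4869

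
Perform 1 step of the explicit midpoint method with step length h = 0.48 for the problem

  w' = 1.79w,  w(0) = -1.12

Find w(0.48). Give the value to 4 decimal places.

-2.4957

Midpoint: k1 = f(t_n, w_n); k2 = f(t_n + h/2, w_n + (h/2)·k1); w_{n+1} = w_n + h·k2.
t=0.000000, w=-1.120000:
  k1 = f(0.000000, -1.120000) = -2.004800
  k2 = f(0.240000, -1.601152) = -2.866062
  w ← -1.120000 + 0.48·(-2.866062) = -2.495710
w(0.48) ≈ -2.4957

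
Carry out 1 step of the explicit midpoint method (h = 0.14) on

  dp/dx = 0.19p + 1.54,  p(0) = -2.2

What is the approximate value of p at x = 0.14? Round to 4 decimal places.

Midpoint: k1 = f(x_n, p_n); k2 = f(x_n + h/2, p_n + (h/2)·k1); p_{n+1} = p_n + h·k2.
x=0.000000, p=-2.200000:
  k1 = f(0.000000, -2.200000) = 1.122000
  k2 = f(0.070000, -2.121460) = 1.136923
  p ← -2.200000 + 0.14·1.136923 = -2.040831
p(0.14) ≈ -2.0408

-2.0408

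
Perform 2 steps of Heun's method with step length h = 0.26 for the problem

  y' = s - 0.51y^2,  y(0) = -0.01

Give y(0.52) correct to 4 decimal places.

0.1246

Heun: k1 = f(s_n, y_n); k2 = f(s_n + h, y_n + h·k1); y_{n+1} = y_n + (h/2)·(k1 + k2).
s=0.000000, y=-0.010000:
  k1 = f(0.000000, -0.010000) = -0.000051
  k2 = f(0.260000, -0.010013) = 0.259949
  y ← -0.010000 + (0.26/2)·(-0.000051 + 0.259949) = 0.023787
s=0.260000, y=0.023787:
  k1 = f(0.260000, 0.023787) = 0.259711
  k2 = f(0.520000, 0.091312) = 0.515748
  y ← 0.023787 + (0.26/2)·(0.259711 + 0.515748) = 0.124596
y(0.52) ≈ 0.1246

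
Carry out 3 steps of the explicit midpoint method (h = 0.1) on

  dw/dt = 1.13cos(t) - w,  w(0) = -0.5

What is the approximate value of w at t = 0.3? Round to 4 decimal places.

Midpoint: k1 = f(t_n, w_n); k2 = f(t_n + h/2, w_n + (h/2)·k1); w_{n+1} = w_n + h·k2.
t=0.000000, w=-0.500000:
  k1 = f(0.000000, -0.500000) = 1.630000
  k2 = f(0.050000, -0.418500) = 1.547088
  w ← -0.500000 + 0.1·1.547088 = -0.345291
t=0.100000, w=-0.345291:
  k1 = f(0.100000, -0.345291) = 1.469646
  k2 = f(0.150000, -0.271809) = 1.389120
  w ← -0.345291 + 0.1·1.389120 = -0.206379
t=0.200000, w=-0.206379:
  k1 = f(0.200000, -0.206379) = 1.313854
  k2 = f(0.250000, -0.140686) = 1.235558
  w ← -0.206379 + 0.1·1.235558 = -0.082823
w(0.3) ≈ -0.0828

-0.0828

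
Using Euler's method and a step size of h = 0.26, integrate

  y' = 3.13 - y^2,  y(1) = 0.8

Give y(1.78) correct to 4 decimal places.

1.7642

Euler: y_{n+1} = y_n + h·f(x_n, y_n).
x=1.000000, y=0.800000: f=2.490000 → y ← 0.800000 + 0.26·2.490000 = 1.447400
x=1.260000, y=1.447400: f=1.035033 → y ← 1.447400 + 0.26·1.035033 = 1.716509
x=1.520000, y=1.716509: f=0.183598 → y ← 1.716509 + 0.26·0.183598 = 1.764244
y(1.78) ≈ 1.7642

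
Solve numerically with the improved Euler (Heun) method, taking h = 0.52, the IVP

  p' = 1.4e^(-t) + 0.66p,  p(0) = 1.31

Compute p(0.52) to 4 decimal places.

2.5421

Heun: k1 = f(t_n, p_n); k2 = f(t_n + h, p_n + h·k1); p_{n+1} = p_n + (h/2)·(k1 + k2).
t=0.000000, p=1.310000:
  k1 = f(0.000000, 1.310000) = 2.264600
  k2 = f(0.520000, 2.487592) = 2.474139
  p ← 1.310000 + (0.52/2)·(2.264600 + 2.474139) = 2.542072
p(0.52) ≈ 2.5421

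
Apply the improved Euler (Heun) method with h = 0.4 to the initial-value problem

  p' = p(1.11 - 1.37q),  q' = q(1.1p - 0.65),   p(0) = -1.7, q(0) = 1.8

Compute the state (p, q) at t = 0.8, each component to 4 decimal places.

-1.6412, 0.4563

Heun on (p,q): k1 = f(t_n, state_n); k2 = f(t_n + h, state_n + h·k1); state_{n+1} = state_n + (h/2)·(k1 + k2).
0.000000: (-1.700000, 1.800000)
  k1 = (2.305200, -4.536000)
  predictor → (-0.777920, -0.014400)
  k2 = (-0.878838, 0.021682)
  → (-1.414728, 0.897136)
0.400000: (-1.414728, 0.897136)
  k1 = (0.168461, -1.979263)
  predictor → (-1.347343, 0.105431)
  k2 = (-1.300939, -0.224788)
  → (-1.641223, 0.456326)
(p(0.8), q(0.8)) ≈ (-1.6412, 0.4563)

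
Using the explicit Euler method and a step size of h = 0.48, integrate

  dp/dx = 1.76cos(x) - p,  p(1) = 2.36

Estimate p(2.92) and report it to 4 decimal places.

-0.5545

Euler: p_{n+1} = p_n + h·f(x_n, p_n).
x=1.000000, p=2.360000: f=-1.409068 → p ← 2.360000 + 0.48·(-1.409068) = 1.683647
x=1.480000, p=1.683647: f=-1.524065 → p ← 1.683647 + 0.48·(-1.524065) = 0.952096
x=1.960000, p=0.952096: f=-1.619931 → p ← 0.952096 + 0.48·(-1.619931) = 0.174529
x=2.440000, p=0.174529: f=-1.518844 → p ← 0.174529 + 0.48·(-1.518844) = -0.554516
p(2.92) ≈ -0.5545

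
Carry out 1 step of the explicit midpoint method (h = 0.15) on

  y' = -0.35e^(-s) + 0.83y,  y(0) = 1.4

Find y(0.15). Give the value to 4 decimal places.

1.5332

Midpoint: k1 = f(s_n, y_n); k2 = f(s_n + h/2, y_n + (h/2)·k1); y_{n+1} = y_n + h·k2.
s=0.000000, y=1.400000:
  k1 = f(0.000000, 1.400000) = 0.812000
  k2 = f(0.075000, 1.460900) = 0.887837
  y ← 1.400000 + 0.15·0.887837 = 1.533176
y(0.15) ≈ 1.5332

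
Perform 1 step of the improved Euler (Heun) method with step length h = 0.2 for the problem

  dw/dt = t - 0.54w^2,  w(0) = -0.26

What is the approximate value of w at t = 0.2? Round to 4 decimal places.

-0.2475

Heun: k1 = f(t_n, w_n); k2 = f(t_n + h, w_n + h·k1); w_{n+1} = w_n + (h/2)·(k1 + k2).
t=0.000000, w=-0.260000:
  k1 = f(0.000000, -0.260000) = -0.036504
  k2 = f(0.200000, -0.267301) = 0.161417
  w ← -0.260000 + (0.2/2)·(-0.036504 + 0.161417) = -0.247509
w(0.2) ≈ -0.2475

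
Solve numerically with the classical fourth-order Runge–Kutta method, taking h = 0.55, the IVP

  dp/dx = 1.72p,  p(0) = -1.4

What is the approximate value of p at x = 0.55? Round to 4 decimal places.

-3.5951

RK4: k1 = f(x_n, p_n); k2 = f(x_n + h/2, p_n + (h/2)·k1); k3 = f(x_n + h/2, p_n + (h/2)·k2); k4 = f(x_n + h, p_n + h·k3); p_{n+1} = p_n + (h/6)·(k1 + 2k2 + 2k3 + k4).
x=0.000000, p=-1.400000:
  k1 = f(0.000000, -1.400000) = -2.408000
  k2 = f(0.275000, -2.062200) = -3.546984
  k3 = f(0.275000, -2.375421) = -4.085723
  k4 = f(0.550000, -3.647148) = -6.273094
  p ← -1.400000 + (0.55/6)·(k1 + 2k2 + 2k3 + k4) = -3.595097
p(0.55) ≈ -3.5951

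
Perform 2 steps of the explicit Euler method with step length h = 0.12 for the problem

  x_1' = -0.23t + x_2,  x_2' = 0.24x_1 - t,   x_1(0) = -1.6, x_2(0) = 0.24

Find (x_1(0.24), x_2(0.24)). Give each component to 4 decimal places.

-1.5512, 0.1343

Euler on (x_1,x_2): x_1_{n+1} = x_1_n + h·x_1', x_2_{n+1} = x_2_n + h·x_2'.
0.000000: (-1.600000, 0.240000); f=(0.240000, -0.384000) → (-1.571200, 0.193920)
0.120000: (-1.571200, 0.193920); f=(0.166320, -0.497088) → (-1.551242, 0.134269)
(x_1(0.24), x_2(0.24)) ≈ (-1.5512, 0.1343)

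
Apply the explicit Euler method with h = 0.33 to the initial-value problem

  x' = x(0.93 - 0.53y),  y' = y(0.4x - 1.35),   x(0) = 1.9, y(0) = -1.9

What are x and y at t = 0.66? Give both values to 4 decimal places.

Euler on (x,y): x_{n+1} = x_n + h·x', y_{n+1} = y_n + h·y'.
0.000000: (1.900000, -1.900000); f=(3.680300, 1.121000) → (3.114499, -1.530070)
0.330000: (3.114499, -1.530070); f=(5.422147, 0.159434) → (4.903807, -1.477457)
(x(0.66), y(0.66)) ≈ (4.9038, -1.4775)

4.9038, -1.4775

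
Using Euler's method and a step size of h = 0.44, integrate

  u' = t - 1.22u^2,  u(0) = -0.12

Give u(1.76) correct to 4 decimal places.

0.9182

Euler: u_{n+1} = u_n + h·f(t_n, u_n).
t=0.000000, u=-0.120000: f=-0.017568 → u ← -0.120000 + 0.44·(-0.017568) = -0.127730
t=0.440000, u=-0.127730: f=0.420096 → u ← -0.127730 + 0.44·0.420096 = 0.057112
t=0.880000, u=0.057112: f=0.876021 → u ← 0.057112 + 0.44·0.876021 = 0.442561
t=1.320000, u=0.442561: f=1.081050 → u ← 0.442561 + 0.44·1.081050 = 0.918223
u(1.76) ≈ 0.9182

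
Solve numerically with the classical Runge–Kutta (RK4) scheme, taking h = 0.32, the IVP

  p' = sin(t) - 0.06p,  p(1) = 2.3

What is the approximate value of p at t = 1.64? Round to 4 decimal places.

RK4: k1 = f(t_n, p_n); k2 = f(t_n + h/2, p_n + (h/2)·k1); k3 = f(t_n + h/2, p_n + (h/2)·k2); k4 = f(t_n + h, p_n + h·k3); p_{n+1} = p_n + (h/6)·(k1 + 2k2 + 2k3 + k4).
t=1.000000, p=2.300000:
  k1 = f(1.000000, 2.300000) = 0.703471
  k2 = f(1.160000, 2.412555) = 0.772050
  k3 = f(1.160000, 2.423528) = 0.771391
  k4 = f(1.320000, 2.546845) = 0.815904
  p ← 2.300000 + (0.32/6)·(k1 + 2k2 + 2k3 + k4) = 2.545667
t=1.320000, p=2.545667:
  k1 = f(1.320000, 2.545667) = 0.815975
  k2 = f(1.480000, 2.676223) = 0.835307
  k3 = f(1.480000, 2.679316) = 0.835122
  k4 = f(1.640000, 2.812906) = 0.828832
  p ← 2.545667 + (0.32/6)·(k1 + 2k2 + 2k3 + k4) = 2.811569
p(1.64) ≈ 2.8116

2.8116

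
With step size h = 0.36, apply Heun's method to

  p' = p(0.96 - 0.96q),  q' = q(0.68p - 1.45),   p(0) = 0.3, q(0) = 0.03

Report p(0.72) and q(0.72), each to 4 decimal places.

0.5849, 0.0134

Heun on (p,q): k1 = f(s_n, state_n); k2 = f(s_n + h, state_n + h·k1); state_{n+1} = state_n + (h/2)·(k1 + k2).
0.000000: (0.300000, 0.030000)
  k1 = (0.279360, -0.037380)
  predictor → (0.400570, 0.016543)
  k2 = (0.378185, -0.019481)
  → (0.418358, 0.019765)
0.360000: (0.418358, 0.019765)
  k1 = (0.393686, -0.023036)
  predictor → (0.560085, 0.011472)
  k2 = (0.531513, -0.012265)
  → (0.584894, 0.013411)
(p(0.72), q(0.72)) ≈ (0.5849, 0.0134)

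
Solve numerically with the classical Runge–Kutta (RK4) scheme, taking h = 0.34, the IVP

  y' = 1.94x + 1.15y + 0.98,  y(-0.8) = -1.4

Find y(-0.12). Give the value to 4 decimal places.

-3.0575

RK4: k1 = f(x_n, y_n); k2 = f(x_n + h/2, y_n + (h/2)·k1); k3 = f(x_n + h/2, y_n + (h/2)·k2); k4 = f(x_n + h, y_n + h·k3); y_{n+1} = y_n + (h/6)·(k1 + 2k2 + 2k3 + k4).
x=-0.800000, y=-1.400000:
  k1 = f(-0.800000, -1.400000) = -2.182000
  k2 = f(-0.630000, -1.770940) = -2.278781
  k3 = f(-0.630000, -1.787393) = -2.297702
  k4 = f(-0.460000, -2.181219) = -2.420801
  y ← -1.400000 + (0.34/6)·(k1 + 2k2 + 2k3 + k4) = -2.179493
x=-0.460000, y=-2.179493:
  k1 = f(-0.460000, -2.179493) = -2.418817
  k2 = f(-0.290000, -2.590692) = -2.561896
  k3 = f(-0.290000, -2.615016) = -2.589868
  k4 = f(-0.120000, -3.060049) = -2.771856
  y ← -2.179493 + (0.34/6)·(k1 + 2k2 + 2k3 + k4) = -3.057498
y(-0.12) ≈ -3.0575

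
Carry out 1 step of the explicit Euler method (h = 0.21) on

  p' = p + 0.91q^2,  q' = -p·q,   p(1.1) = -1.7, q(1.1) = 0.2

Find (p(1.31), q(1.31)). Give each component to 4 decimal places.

Euler on (p,q): p_{n+1} = p_n + h·p', q_{n+1} = q_n + h·q'.
1.100000: (-1.700000, 0.200000); f=(-1.663600, 0.340000) → (-2.049356, 0.271400)
(p(1.31), q(1.31)) ≈ (-2.0494, 0.2714)

-2.0494, 0.2714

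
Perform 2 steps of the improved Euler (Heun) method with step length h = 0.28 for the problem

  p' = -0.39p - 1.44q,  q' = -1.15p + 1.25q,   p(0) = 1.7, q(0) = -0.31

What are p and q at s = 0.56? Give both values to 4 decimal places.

Heun on (p,q): k1 = f(s_n, state_n); k2 = f(s_n + h, state_n + h·k1); state_{n+1} = state_n + (h/2)·(k1 + k2).
0.000000: (1.700000, -0.310000)
  k1 = (-0.216600, -2.342500)
  predictor → (1.639352, -0.965900)
  k2 = (0.751549, -3.092630)
  → (1.774893, -1.070918)
0.280000: (1.774893, -1.070918)
  k1 = (0.849914, -3.379774)
  predictor → (2.012869, -2.017255)
  k2 = (2.119828, -4.836368)
  → (2.190657, -2.221178)
(p(0.56), q(0.56)) ≈ (2.1907, -2.2212)

2.1907, -2.2212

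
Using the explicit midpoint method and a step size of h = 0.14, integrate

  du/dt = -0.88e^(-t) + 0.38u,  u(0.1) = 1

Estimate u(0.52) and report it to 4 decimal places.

Midpoint: k1 = f(t_n, u_n); k2 = f(t_n + h/2, u_n + (h/2)·k1); u_{n+1} = u_n + h·k2.
t=0.100000, u=1.000000:
  k1 = f(0.100000, 1.000000) = -0.416257
  k2 = f(0.170000, 0.970862) = -0.373497
  u ← 1.000000 + 0.14·(-0.373497) = 0.947710
t=0.240000, u=0.947710:
  k1 = f(0.240000, 0.947710) = -0.332103
  k2 = f(0.310000, 0.924463) = -0.294137
  u ← 0.947710 + 0.14·(-0.294137) = 0.906531
t=0.380000, u=0.906531:
  k1 = f(0.380000, 0.906531) = -0.257316
  k2 = f(0.450000, 0.888519) = -0.223476
  u ← 0.906531 + 0.14·(-0.223476) = 0.875245
u(0.52) ≈ 0.8752

0.8752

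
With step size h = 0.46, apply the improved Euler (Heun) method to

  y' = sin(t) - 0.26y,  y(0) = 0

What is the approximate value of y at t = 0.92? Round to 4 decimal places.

0.3635

Heun: k1 = f(t_n, y_n); k2 = f(t_n + h, y_n + h·k1); y_{n+1} = y_n + (h/2)·(k1 + k2).
t=0.000000, y=0.000000:
  k1 = f(0.000000, 0.000000) = 0.000000
  k2 = f(0.460000, 0.000000) = 0.443948
  y ← 0.000000 + (0.46/2)·(0.000000 + 0.443948) = 0.102108
t=0.460000, y=0.102108:
  k1 = f(0.460000, 0.102108) = 0.417400
  k2 = f(0.920000, 0.294112) = 0.719132
  y ← 0.102108 + (0.46/2)·(0.417400 + 0.719132) = 0.363511
y(0.92) ≈ 0.3635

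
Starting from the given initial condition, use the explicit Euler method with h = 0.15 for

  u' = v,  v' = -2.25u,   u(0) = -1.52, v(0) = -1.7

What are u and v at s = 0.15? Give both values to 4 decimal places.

-1.7750, -1.1870

Euler on (u,v): u_{n+1} = u_n + h·u', v_{n+1} = v_n + h·v'.
0.000000: (-1.520000, -1.700000); f=(-1.700000, 3.420000) → (-1.775000, -1.187000)
(u(0.15), v(0.15)) ≈ (-1.7750, -1.1870)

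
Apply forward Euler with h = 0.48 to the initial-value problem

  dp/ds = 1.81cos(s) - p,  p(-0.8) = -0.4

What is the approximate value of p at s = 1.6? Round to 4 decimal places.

1.1178

Euler: p_{n+1} = p_n + h·f(s_n, p_n).
s=-0.800000, p=-0.400000: f=1.661039 → p ← -0.400000 + 0.48·1.661039 = 0.397299
s=-0.320000, p=0.397299: f=1.320817 → p ← 0.397299 + 0.48·1.320817 = 1.031291
s=0.160000, p=1.031291: f=0.755590 → p ← 1.031291 + 0.48·0.755590 = 1.393974
s=0.640000, p=1.393974: f=0.057819 → p ← 1.393974 + 0.48·0.057819 = 1.421728
s=1.120000, p=1.421728: f=-0.633142 → p ← 1.421728 + 0.48·(-0.633142) = 1.117819
p(1.6) ≈ 1.1178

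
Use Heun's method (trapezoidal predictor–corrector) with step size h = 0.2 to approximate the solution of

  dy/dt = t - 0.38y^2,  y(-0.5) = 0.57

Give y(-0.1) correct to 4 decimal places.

0.4158

Heun: k1 = f(t_n, y_n); k2 = f(t_n + h, y_n + h·k1); y_{n+1} = y_n + (h/2)·(k1 + k2).
t=-0.500000, y=0.570000:
  k1 = f(-0.500000, 0.570000) = -0.623462
  k2 = f(-0.300000, 0.445308) = -0.375354
  y ← 0.570000 + (0.2/2)·(-0.623462 + (-0.375354)) = 0.470118
t=-0.300000, y=0.470118:
  k1 = f(-0.300000, 0.470118) = -0.383984
  k2 = f(-0.100000, 0.393322) = -0.158787
  y ← 0.470118 + (0.2/2)·(-0.383984 + (-0.158787)) = 0.415841
y(-0.1) ≈ 0.4158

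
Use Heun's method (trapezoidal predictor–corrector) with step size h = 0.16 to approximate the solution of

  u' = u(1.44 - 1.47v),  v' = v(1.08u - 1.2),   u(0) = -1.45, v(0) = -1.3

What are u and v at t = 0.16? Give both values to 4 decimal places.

Heun on (u,v): k1 = f(t_n, state_n); k2 = f(t_n + h, state_n + h·k1); state_{n+1} = state_n + (h/2)·(k1 + k2).
0.000000: (-1.450000, -1.300000)
  k1 = (-4.858950, 3.595800)
  predictor → (-2.227432, -0.724672)
  k2 = (-5.580314, 2.612897)
  → (-2.285141, -0.803304)
(u(0.16), v(0.16)) ≈ (-2.2851, -0.8033)

-2.2851, -0.8033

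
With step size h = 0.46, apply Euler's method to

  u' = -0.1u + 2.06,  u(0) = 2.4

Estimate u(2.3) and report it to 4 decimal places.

6.2182

Euler: u_{n+1} = u_n + h·f(t_n, u_n).
t=0.000000, u=2.400000: f=1.820000 → u ← 2.400000 + 0.46·1.820000 = 3.237200
t=0.460000, u=3.237200: f=1.736280 → u ← 3.237200 + 0.46·1.736280 = 4.035889
t=0.920000, u=4.035889: f=1.656411 → u ← 4.035889 + 0.46·1.656411 = 4.797838
t=1.380000, u=4.797838: f=1.580216 → u ← 4.797838 + 0.46·1.580216 = 5.524737
t=1.840000, u=5.524737: f=1.507526 → u ← 5.524737 + 0.46·1.507526 = 6.218199
u(2.3) ≈ 6.2182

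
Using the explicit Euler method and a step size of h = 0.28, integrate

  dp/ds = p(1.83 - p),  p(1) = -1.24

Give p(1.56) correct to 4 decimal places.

Euler: p_{n+1} = p_n + h·f(s_n, p_n).
s=1.000000, p=-1.240000: f=-3.806800 → p ← -1.240000 + 0.28·(-3.806800) = -2.305904
s=1.280000, p=-2.305904: f=-9.536998 → p ← -2.305904 + 0.28·(-9.536998) = -4.976263
p(1.56) ≈ -4.9763

-4.9763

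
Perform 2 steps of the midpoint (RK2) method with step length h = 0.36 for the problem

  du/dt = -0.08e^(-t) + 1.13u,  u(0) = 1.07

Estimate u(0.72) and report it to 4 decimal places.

2.3086

Midpoint: k1 = f(t_n, u_n); k2 = f(t_n + h/2, u_n + (h/2)·k1); u_{n+1} = u_n + h·k2.
t=0.000000, u=1.070000:
  k1 = f(0.000000, 1.070000) = 1.129100
  k2 = f(0.180000, 1.273238) = 1.371937
  u ← 1.070000 + 0.36·1.371937 = 1.563897
t=0.360000, u=1.563897:
  k1 = f(0.360000, 1.563897) = 1.711390
  k2 = f(0.540000, 1.871948) = 2.068681
  u ← 1.563897 + 0.36·2.068681 = 2.308623
u(0.72) ≈ 2.3086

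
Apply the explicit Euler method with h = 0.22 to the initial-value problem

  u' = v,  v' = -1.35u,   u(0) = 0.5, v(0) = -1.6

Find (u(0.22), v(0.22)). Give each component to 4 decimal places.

Euler on (u,v): u_{n+1} = u_n + h·u', v_{n+1} = v_n + h·v'.
0.000000: (0.500000, -1.600000); f=(-1.600000, -0.675000) → (0.148000, -1.748500)
(u(0.22), v(0.22)) ≈ (0.1480, -1.7485)

0.1480, -1.7485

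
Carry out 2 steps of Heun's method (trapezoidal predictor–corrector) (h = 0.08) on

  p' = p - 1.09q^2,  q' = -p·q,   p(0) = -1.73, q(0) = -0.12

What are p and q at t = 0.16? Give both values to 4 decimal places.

Heun on (p,q): k1 = f(t_n, state_n); k2 = f(t_n + h, state_n + h·k1); state_{n+1} = state_n + (h/2)·(k1 + k2).
0.000000: (-1.730000, -0.120000)
  k1 = (-1.745696, -0.207600)
  predictor → (-1.869656, -0.136608)
  k2 = (-1.889997, -0.255410)
  → (-1.875428, -0.138520)
0.080000: (-1.875428, -0.138520)
  k1 = (-1.896343, -0.259785)
  predictor → (-2.027135, -0.159303)
  k2 = (-2.054797, -0.322929)
  → (-2.033473, -0.161829)
(p(0.16), q(0.16)) ≈ (-2.0335, -0.1618)

-2.0335, -0.1618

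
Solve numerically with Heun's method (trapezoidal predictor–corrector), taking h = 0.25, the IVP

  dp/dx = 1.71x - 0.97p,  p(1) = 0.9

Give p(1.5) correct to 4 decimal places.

Heun: k1 = f(x_n, p_n); k2 = f(x_n + h, p_n + h·k1); p_{n+1} = p_n + (h/2)·(k1 + k2).
x=1.000000, p=0.900000:
  k1 = f(1.000000, 0.900000) = 0.837000
  k2 = f(1.250000, 1.109250) = 1.061528
  p ← 0.900000 + (0.25/2)·(0.837000 + 1.061528) = 1.137316
x=1.250000, p=1.137316:
  k1 = f(1.250000, 1.137316) = 1.034304
  k2 = f(1.500000, 1.395892) = 1.210985
  p ← 1.137316 + (0.25/2)·(1.034304 + 1.210985) = 1.417977
p(1.5) ≈ 1.4180

1.4180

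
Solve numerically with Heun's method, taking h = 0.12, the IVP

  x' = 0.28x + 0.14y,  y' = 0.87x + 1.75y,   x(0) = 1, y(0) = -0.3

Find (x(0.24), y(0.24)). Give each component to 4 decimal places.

Heun on (x,y): k1 = f(t_n, state_n); k2 = f(t_n + h, state_n + h·k1); state_{n+1} = state_n + (h/2)·(k1 + k2).
0.000000: (1.000000, -0.300000)
  k1 = (0.238000, 0.345000)
  predictor → (1.028560, -0.258600)
  k2 = (0.251793, 0.442297)
  → (1.029388, -0.252762)
0.120000: (1.029388, -0.252762)
  k1 = (0.252842, 0.453233)
  predictor → (1.059729, -0.198374)
  k2 = (0.268952, 0.574809)
  → (1.060695, -0.191080)
(x(0.24), y(0.24)) ≈ (1.0607, -0.1911)

1.0607, -0.1911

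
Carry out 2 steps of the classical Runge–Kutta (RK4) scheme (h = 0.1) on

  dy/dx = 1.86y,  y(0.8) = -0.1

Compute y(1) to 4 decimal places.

RK4: k1 = f(x_n, y_n); k2 = f(x_n + h/2, y_n + (h/2)·k1); k3 = f(x_n + h/2, y_n + (h/2)·k2); k4 = f(x_n + h, y_n + h·k3); y_{n+1} = y_n + (h/6)·(k1 + 2k2 + 2k3 + k4).
x=0.800000, y=-0.100000:
  k1 = f(0.800000, -0.100000) = -0.186000
  k2 = f(0.850000, -0.109300) = -0.203298
  k3 = f(0.850000, -0.110165) = -0.204907
  k4 = f(0.900000, -0.120491) = -0.224113
  y ← -0.100000 + (0.1/6)·(k1 + 2k2 + 2k3 + k4) = -0.120442
x=0.900000, y=-0.120442:
  k1 = f(0.900000, -0.120442) = -0.224022
  k2 = f(0.950000, -0.131643) = -0.244856
  k3 = f(0.950000, -0.132685) = -0.246794
  k4 = f(1.000000, -0.145121) = -0.269926
  y ← -0.120442 + (0.1/6)·(k1 + 2k2 + 2k3 + k4) = -0.145063
y(1) ≈ -0.1451

-0.1451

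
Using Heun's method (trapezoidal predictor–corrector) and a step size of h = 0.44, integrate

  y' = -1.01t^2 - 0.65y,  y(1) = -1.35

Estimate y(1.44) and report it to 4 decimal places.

-1.6385

Heun: k1 = f(t_n, y_n); k2 = f(t_n + h, y_n + h·k1); y_{n+1} = y_n + (h/2)·(k1 + k2).
t=1.000000, y=-1.350000:
  k1 = f(1.000000, -1.350000) = -0.132500
  k2 = f(1.440000, -1.408300) = -1.178941
  y ← -1.350000 + (0.44/2)·(-0.132500 + (-1.178941)) = -1.638517
y(1.44) ≈ -1.6385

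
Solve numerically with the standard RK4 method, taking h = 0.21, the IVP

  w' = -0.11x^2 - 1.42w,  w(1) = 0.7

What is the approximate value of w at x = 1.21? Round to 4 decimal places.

0.4948

RK4: k1 = f(x_n, w_n); k2 = f(x_n + h/2, w_n + (h/2)·k1); k3 = f(x_n + h/2, w_n + (h/2)·k2); k4 = f(x_n + h, w_n + h·k3); w_{n+1} = w_n + (h/6)·(k1 + 2k2 + 2k3 + k4).
x=1.000000, w=0.700000:
  k1 = f(1.000000, 0.700000) = -1.104000
  k2 = f(1.105000, 0.584080) = -0.963706
  k3 = f(1.105000, 0.598811) = -0.984624
  k4 = f(1.210000, 0.493229) = -0.861436
  w ← 0.700000 + (0.21/6)·(k1 + 2k2 + 2k3 + k4) = 0.494827
w(1.21) ≈ 0.4948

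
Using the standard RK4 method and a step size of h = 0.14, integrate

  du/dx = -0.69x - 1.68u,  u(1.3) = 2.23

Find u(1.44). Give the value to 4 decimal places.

RK4: k1 = f(x_n, u_n); k2 = f(x_n + h/2, u_n + (h/2)·k1); k3 = f(x_n + h/2, u_n + (h/2)·k2); k4 = f(x_n + h, u_n + h·k3); u_{n+1} = u_n + (h/6)·(k1 + 2k2 + 2k3 + k4).
x=1.300000, u=2.230000:
  k1 = f(1.300000, 2.230000) = -4.643400
  k2 = f(1.370000, 1.904962) = -4.145636
  k3 = f(1.370000, 1.939805) = -4.204173
  k4 = f(1.440000, 1.641416) = -3.751178
  u ← 2.230000 + (0.14/6)·(k1 + 2k2 + 2k3 + k4) = 1.644469
u(1.44) ≈ 1.6445

1.6445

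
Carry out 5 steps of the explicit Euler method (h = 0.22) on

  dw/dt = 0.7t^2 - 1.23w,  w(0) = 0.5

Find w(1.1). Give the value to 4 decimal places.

0.2902

Euler: w_{n+1} = w_n + h·f(t_n, w_n).
t=0.000000, w=0.500000: f=-0.615000 → w ← 0.500000 + 0.22·(-0.615000) = 0.364700
t=0.220000, w=0.364700: f=-0.414701 → w ← 0.364700 + 0.22·(-0.414701) = 0.273466
t=0.440000, w=0.273466: f=-0.200843 → w ← 0.273466 + 0.22·(-0.200843) = 0.229280
t=0.660000, w=0.229280: f=0.022905 → w ← 0.229280 + 0.22·0.022905 = 0.234319
t=0.880000, w=0.234319: f=0.253867 → w ← 0.234319 + 0.22·0.253867 = 0.290170
w(1.1) ≈ 0.2902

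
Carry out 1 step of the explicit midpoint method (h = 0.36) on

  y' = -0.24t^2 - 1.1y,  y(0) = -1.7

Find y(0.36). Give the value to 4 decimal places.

-1.1629

Midpoint: k1 = f(t_n, y_n); k2 = f(t_n + h/2, y_n + (h/2)·k1); y_{n+1} = y_n + h·k2.
t=0.000000, y=-1.700000:
  k1 = f(0.000000, -1.700000) = 1.870000
  k2 = f(0.180000, -1.363400) = 1.491964
  y ← -1.700000 + 0.36·1.491964 = -1.162893
y(0.36) ≈ -1.1629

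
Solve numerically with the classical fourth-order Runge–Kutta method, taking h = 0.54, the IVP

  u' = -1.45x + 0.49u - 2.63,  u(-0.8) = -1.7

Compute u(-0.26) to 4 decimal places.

RK4: k1 = f(x_n, u_n); k2 = f(x_n + h/2, u_n + (h/2)·k1); k3 = f(x_n + h/2, u_n + (h/2)·k2); k4 = f(x_n + h, u_n + h·k3); u_{n+1} = u_n + (h/6)·(k1 + 2k2 + 2k3 + k4).
x=-0.800000, u=-1.700000:
  k1 = f(-0.800000, -1.700000) = -2.303000
  k2 = f(-0.530000, -2.321810) = -2.999187
  k3 = f(-0.530000, -2.509780) = -3.091292
  k4 = f(-0.260000, -3.369298) = -3.903956
  u ← -1.700000 + (0.54/6)·(k1 + 2k2 + 2k3 + k4) = -3.354912
u(-0.26) ≈ -3.3549

-3.3549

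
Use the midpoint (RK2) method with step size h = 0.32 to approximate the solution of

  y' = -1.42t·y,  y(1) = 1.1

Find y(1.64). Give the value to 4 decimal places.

Midpoint: k1 = f(t_n, y_n); k2 = f(t_n + h/2, y_n + (h/2)·k1); y_{n+1} = y_n + h·k2.
t=1.000000, y=1.100000:
  k1 = f(1.000000, 1.100000) = -1.562000
  k2 = f(1.160000, 0.850080) = -1.400252
  y ← 1.100000 + 0.32·(-1.400252) = 0.651919
t=1.320000, y=0.651919:
  k1 = f(1.320000, 0.651919) = -1.221958
  k2 = f(1.480000, 0.456406) = -0.959183
  y ← 0.651919 + 0.32·(-0.959183) = 0.344981
y(1.64) ≈ 0.3450

0.3450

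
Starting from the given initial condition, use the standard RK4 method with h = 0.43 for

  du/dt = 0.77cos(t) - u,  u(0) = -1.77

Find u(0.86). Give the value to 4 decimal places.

-0.3694

RK4: k1 = f(t_n, u_n); k2 = f(t_n + h/2, u_n + (h/2)·k1); k3 = f(t_n + h/2, u_n + (h/2)·k2); k4 = f(t_n + h, u_n + h·k3); u_{n+1} = u_n + (h/6)·(k1 + 2k2 + 2k3 + k4).
t=0.000000, u=-1.770000:
  k1 = f(0.000000, -1.770000) = 2.540000
  k2 = f(0.215000, -1.223900) = 1.976172
  k3 = f(0.215000, -1.345123) = 2.097395
  k4 = f(0.430000, -0.868120) = 1.568024
  u ← -1.770000 + (0.43/6)·(k1 + 2k2 + 2k3 + k4) = -0.891714
t=0.430000, u=-0.891714:
  k1 = f(0.430000, -0.891714) = 1.591617
  k2 = f(0.645000, -0.549516) = 1.164823
  k3 = f(0.645000, -0.641277) = 1.256584
  k4 = f(0.860000, -0.351383) = 0.853760
  u ← -0.891714 + (0.43/6)·(k1 + 2k2 + 2k3 + k4) = -0.369393
u(0.86) ≈ -0.3694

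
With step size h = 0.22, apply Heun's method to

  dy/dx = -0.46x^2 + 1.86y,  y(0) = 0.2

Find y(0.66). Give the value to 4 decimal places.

0.6044

Heun: k1 = f(x_n, y_n); k2 = f(x_n + h, y_n + h·k1); y_{n+1} = y_n + (h/2)·(k1 + k2).
x=0.000000, y=0.200000:
  k1 = f(0.000000, 0.200000) = 0.372000
  k2 = f(0.220000, 0.281840) = 0.501958
  y ← 0.200000 + (0.22/2)·(0.372000 + 0.501958) = 0.296135
x=0.220000, y=0.296135:
  k1 = f(0.220000, 0.296135) = 0.528548
  k2 = f(0.440000, 0.412416) = 0.678038
  y ← 0.296135 + (0.22/2)·(0.528548 + 0.678038) = 0.428860
x=0.440000, y=0.428860:
  k1 = f(0.440000, 0.428860) = 0.708623
  k2 = f(0.660000, 0.584757) = 0.887272
  y ← 0.428860 + (0.22/2)·(0.708623 + 0.887272) = 0.604408
y(0.66) ≈ 0.6044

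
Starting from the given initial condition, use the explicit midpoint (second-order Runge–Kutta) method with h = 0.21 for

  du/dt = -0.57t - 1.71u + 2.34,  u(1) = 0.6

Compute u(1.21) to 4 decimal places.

0.7156

Midpoint: k1 = f(t_n, u_n); k2 = f(t_n + h/2, u_n + (h/2)·k1); u_{n+1} = u_n + h·k2.
t=1.000000, u=0.600000:
  k1 = f(1.000000, 0.600000) = 0.744000
  k2 = f(1.105000, 0.678120) = 0.550565
  u ← 0.600000 + 0.21·0.550565 = 0.715619
u(1.21) ≈ 0.7156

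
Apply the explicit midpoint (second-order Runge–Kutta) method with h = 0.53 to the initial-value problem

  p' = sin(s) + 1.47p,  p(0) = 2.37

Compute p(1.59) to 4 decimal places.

23.7090

Midpoint: k1 = f(s_n, p_n); k2 = f(s_n + h/2, p_n + (h/2)·k1); p_{n+1} = p_n + h·k2.
s=0.000000, p=2.370000:
  k1 = f(0.000000, 2.370000) = 3.483900
  k2 = f(0.265000, 3.293234) = 5.102963
  p ← 2.370000 + 0.53·5.102963 = 5.074570
s=0.530000, p=5.074570:
  k1 = f(0.530000, 5.074570) = 7.965151
  k2 = f(0.795000, 7.185335) = 11.276306
  p ← 5.074570 + 0.53·11.276306 = 11.051013
s=1.060000, p=11.051013:
  k1 = f(1.060000, 11.051013) = 17.117344
  k2 = f(1.325000, 15.587109) = 23.882994
  p ← 11.051013 + 0.53·23.882994 = 23.708999
p(1.59) ≈ 23.7090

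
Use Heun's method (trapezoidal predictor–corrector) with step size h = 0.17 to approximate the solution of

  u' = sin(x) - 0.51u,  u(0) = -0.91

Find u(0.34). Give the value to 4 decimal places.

-0.7106

Heun: k1 = f(x_n, u_n); k2 = f(x_n + h, u_n + h·k1); u_{n+1} = u_n + (h/2)·(k1 + k2).
x=0.000000, u=-0.910000:
  k1 = f(0.000000, -0.910000) = 0.464100
  k2 = f(0.170000, -0.831103) = 0.593045
  u ← -0.910000 + (0.17/2)·(0.464100 + 0.593045) = -0.820143
x=0.170000, u=-0.820143:
  k1 = f(0.170000, -0.820143) = 0.587455
  k2 = f(0.340000, -0.720275) = 0.700828
  u ← -0.820143 + (0.17/2)·(0.587455 + 0.700828) = -0.710639
u(0.34) ≈ -0.7106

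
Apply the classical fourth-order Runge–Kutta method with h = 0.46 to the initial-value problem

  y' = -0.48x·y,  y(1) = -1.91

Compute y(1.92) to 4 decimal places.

RK4: k1 = f(x_n, y_n); k2 = f(x_n + h/2, y_n + (h/2)·k1); k3 = f(x_n + h/2, y_n + (h/2)·k2); k4 = f(x_n + h, y_n + h·k3); y_{n+1} = y_n + (h/6)·(k1 + 2k2 + 2k3 + k4).
x=1.000000, y=-1.910000:
  k1 = f(1.000000, -1.910000) = 0.916800
  k2 = f(1.230000, -1.699136) = 1.003170
  k3 = f(1.230000, -1.679271) = 0.991442
  k4 = f(1.460000, -1.453937) = 1.018919
  y ← -1.910000 + (0.46/6)·(k1 + 2k2 + 2k3 + k4) = -1.455754
x=1.460000, y=-1.455754:
  k1 = f(1.460000, -1.455754) = 1.020193
  k2 = f(1.690000, -1.221110) = 0.990565
  k3 = f(1.690000, -1.227925) = 0.996092
  k4 = f(1.920000, -0.997552) = 0.919344
  y ← -1.455754 + (0.46/6)·(k1 + 2k2 + 2k3 + k4) = -1.002436
y(1.92) ≈ -1.0024

-1.0024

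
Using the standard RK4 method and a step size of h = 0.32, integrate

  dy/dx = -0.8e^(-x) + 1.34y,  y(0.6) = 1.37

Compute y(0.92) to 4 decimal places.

RK4: k1 = f(x_n, y_n); k2 = f(x_n + h/2, y_n + (h/2)·k1); k3 = f(x_n + h/2, y_n + (h/2)·k2); k4 = f(x_n + h, y_n + h·k3); y_{n+1} = y_n + (h/6)·(k1 + 2k2 + 2k3 + k4).
x=0.600000, y=1.370000:
  k1 = f(0.600000, 1.370000) = 1.396751
  k2 = f(0.760000, 1.593480) = 1.761130
  k3 = f(0.760000, 1.651781) = 1.839253
  k4 = f(0.920000, 1.958561) = 2.305657
  y ← 1.370000 + (0.32/6)·(k1 + 2k2 + 2k3 + k4) = 1.951503
y(0.92) ≈ 1.9515

1.9515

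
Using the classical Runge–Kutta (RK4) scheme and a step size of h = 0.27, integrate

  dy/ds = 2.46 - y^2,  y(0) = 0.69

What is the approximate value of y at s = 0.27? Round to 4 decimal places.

1.1195

RK4: k1 = f(s_n, y_n); k2 = f(s_n + h/2, y_n + (h/2)·k1); k3 = f(s_n + h/2, y_n + (h/2)·k2); k4 = f(s_n + h, y_n + h·k3); y_{n+1} = y_n + (h/6)·(k1 + 2k2 + 2k3 + k4).
s=0.000000, y=0.690000:
  k1 = f(0.000000, 0.690000) = 1.983900
  k2 = f(0.135000, 0.957826) = 1.542568
  k3 = f(0.135000, 0.898247) = 1.653153
  k4 = f(0.270000, 1.136351) = 1.168706
  y ← 0.690000 + (0.27/6)·(k1 + 2k2 + 2k3 + k4) = 1.119482
y(0.27) ≈ 1.1195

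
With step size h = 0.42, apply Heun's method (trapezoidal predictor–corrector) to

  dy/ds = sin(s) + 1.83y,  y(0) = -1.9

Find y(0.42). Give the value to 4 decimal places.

-3.8359

Heun: k1 = f(s_n, y_n); k2 = f(s_n + h, y_n + h·k1); y_{n+1} = y_n + (h/2)·(k1 + k2).
s=0.000000, y=-1.900000:
  k1 = f(0.000000, -1.900000) = -3.477000
  k2 = f(0.420000, -3.360340) = -5.741662
  y ← -1.900000 + (0.42/2)·(-3.477000 + (-5.741662)) = -3.835919
y(0.42) ≈ -3.8359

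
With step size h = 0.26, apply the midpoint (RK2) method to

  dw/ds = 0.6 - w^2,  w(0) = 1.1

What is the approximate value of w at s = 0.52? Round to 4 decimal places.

0.9129

Midpoint: k1 = f(s_n, w_n); k2 = f(s_n + h/2, w_n + (h/2)·k1); w_{n+1} = w_n + h·k2.
s=0.000000, w=1.100000:
  k1 = f(0.000000, 1.100000) = -0.610000
  k2 = f(0.130000, 1.020700) = -0.441828
  w ← 1.100000 + 0.26·(-0.441828) = 0.985125
s=0.260000, w=0.985125:
  k1 = f(0.260000, 0.985125) = -0.370470
  k2 = f(0.390000, 0.936963) = -0.277900
  w ← 0.985125 + 0.26·(-0.277900) = 0.912870
w(0.52) ≈ 0.9129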